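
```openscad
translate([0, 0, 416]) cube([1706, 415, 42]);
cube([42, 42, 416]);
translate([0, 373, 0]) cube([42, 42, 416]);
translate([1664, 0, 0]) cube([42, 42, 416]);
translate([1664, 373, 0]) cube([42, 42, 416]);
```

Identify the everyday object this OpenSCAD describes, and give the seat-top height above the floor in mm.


A bench. The seat-top height is 458 mm.

A long slab on four corner posts — a bench. The slab sits at z = 416 with thickness 42, so the top is 416 + 42 = 458 mm.


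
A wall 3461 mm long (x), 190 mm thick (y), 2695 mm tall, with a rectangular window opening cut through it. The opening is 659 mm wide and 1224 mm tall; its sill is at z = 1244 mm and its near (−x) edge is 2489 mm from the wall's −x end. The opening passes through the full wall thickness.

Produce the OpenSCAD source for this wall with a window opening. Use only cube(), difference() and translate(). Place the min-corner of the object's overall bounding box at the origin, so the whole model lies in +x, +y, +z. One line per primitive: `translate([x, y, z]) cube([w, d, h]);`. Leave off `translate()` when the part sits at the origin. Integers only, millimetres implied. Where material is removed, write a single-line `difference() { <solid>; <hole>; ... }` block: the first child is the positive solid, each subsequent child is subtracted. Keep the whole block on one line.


difference() { cube([3461, 190, 2695]); translate([2489, 0, 1244]) cube([659, 190, 1224]); }


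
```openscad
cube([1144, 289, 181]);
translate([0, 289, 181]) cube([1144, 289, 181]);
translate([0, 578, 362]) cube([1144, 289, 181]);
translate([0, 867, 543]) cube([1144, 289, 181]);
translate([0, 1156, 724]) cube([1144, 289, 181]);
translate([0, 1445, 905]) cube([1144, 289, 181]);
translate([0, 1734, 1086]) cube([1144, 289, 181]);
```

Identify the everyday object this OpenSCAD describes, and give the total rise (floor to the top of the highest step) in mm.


A staircase. The total rise is 1267 mm.

7 identical blocks, each offset up and back from the previous — a staircase. Each step is 181 mm tall and there are 7 of them, so the total rise is 7 × 181 = 1267 mm.


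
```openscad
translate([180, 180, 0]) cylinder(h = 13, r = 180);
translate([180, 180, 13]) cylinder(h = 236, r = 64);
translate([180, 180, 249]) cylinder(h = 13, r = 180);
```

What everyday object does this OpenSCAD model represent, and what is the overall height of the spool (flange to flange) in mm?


A spool. The overall height is 262 mm.

Three coaxial cylinders, large–small–large — a spool. Two 13 mm flanges and a 236 mm core give 13 + 236 + 13 = 262 mm.


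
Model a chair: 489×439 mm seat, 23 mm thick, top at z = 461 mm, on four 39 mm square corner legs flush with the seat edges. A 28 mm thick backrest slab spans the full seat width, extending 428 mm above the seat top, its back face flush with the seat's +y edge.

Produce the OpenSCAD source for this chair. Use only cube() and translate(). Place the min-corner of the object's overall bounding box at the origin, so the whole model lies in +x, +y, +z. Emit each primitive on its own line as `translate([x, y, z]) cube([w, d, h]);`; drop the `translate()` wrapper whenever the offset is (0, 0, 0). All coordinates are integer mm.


translate([0, 0, 438]) cube([489, 439, 23]);
cube([39, 39, 438]);
translate([450, 0, 0]) cube([39, 39, 438]);
translate([0, 400, 0]) cube([39, 39, 438]);
translate([450, 400, 0]) cube([39, 39, 438]);
translate([0, 411, 461]) cube([489, 28, 428]);


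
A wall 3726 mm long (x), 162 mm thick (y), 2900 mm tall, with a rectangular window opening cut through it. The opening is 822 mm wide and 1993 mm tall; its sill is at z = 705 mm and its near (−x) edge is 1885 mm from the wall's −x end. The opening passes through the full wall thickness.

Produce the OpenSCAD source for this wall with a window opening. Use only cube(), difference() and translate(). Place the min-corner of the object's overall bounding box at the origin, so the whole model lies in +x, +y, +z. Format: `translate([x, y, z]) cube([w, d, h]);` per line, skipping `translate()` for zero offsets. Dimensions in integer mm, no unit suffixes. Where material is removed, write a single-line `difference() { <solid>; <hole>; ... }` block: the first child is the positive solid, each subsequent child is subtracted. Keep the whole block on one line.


difference() { cube([3726, 162, 2900]); translate([1885, 0, 705]) cube([822, 162, 1993]); }


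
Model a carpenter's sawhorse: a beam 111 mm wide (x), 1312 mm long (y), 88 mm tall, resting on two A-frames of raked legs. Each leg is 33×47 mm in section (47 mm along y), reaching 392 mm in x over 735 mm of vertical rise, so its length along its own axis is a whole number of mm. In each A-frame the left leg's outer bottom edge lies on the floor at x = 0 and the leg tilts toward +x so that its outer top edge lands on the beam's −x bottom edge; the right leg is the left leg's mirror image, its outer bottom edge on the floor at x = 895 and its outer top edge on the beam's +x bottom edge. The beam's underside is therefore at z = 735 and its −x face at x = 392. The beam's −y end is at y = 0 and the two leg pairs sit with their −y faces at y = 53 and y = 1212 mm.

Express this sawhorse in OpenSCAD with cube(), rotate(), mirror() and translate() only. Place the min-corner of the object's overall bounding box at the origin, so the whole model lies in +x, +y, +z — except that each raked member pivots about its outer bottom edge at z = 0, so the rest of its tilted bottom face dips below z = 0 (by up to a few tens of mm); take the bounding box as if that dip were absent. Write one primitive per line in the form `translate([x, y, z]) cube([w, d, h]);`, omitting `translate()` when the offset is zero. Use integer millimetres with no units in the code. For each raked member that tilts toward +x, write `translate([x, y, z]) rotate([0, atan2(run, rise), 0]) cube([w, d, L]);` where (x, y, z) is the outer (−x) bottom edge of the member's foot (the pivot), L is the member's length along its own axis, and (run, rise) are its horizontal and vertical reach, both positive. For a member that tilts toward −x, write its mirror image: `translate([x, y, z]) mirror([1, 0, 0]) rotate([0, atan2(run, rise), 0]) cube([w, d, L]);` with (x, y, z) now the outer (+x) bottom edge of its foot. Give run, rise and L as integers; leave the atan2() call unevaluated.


// leg length = √(392² + 735²) = 833
// right-leg outer foot x = 2·392 + 111 = 895
// beam min-corner = (392, 0, 735)
translate([392, 0, 735]) cube([111, 1312, 88]);
translate([0, 53, 0]) rotate([0, atan2(392, 735), 0]) cube([33, 47, 833]);
translate([895, 53, 0]) mirror([1, 0, 0]) rotate([0, atan2(392, 735), 0]) cube([33, 47, 833]);
translate([0, 1212, 0]) rotate([0, atan2(392, 735), 0]) cube([33, 47, 833]);
translate([895, 1212, 0]) mirror([1, 0, 0]) rotate([0, atan2(392, 735), 0]) cube([33, 47, 833]);


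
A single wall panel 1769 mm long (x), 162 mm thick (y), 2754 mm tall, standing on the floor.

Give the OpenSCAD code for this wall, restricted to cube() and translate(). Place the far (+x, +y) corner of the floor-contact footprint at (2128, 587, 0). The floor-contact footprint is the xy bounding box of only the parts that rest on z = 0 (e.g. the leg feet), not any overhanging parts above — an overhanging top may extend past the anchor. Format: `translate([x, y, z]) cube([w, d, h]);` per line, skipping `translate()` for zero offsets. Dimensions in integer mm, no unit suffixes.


translate([359, 425, 0]) cube([1769, 162, 2754]);


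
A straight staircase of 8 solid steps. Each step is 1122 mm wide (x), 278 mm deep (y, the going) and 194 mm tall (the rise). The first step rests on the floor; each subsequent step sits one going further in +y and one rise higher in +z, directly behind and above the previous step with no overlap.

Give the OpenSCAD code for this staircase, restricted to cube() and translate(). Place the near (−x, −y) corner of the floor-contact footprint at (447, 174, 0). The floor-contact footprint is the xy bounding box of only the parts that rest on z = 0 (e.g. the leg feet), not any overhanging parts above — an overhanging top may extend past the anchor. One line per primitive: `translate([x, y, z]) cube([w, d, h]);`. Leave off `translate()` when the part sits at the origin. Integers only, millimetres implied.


translate([447, 174, 0]) cube([1122, 278, 194]);
translate([447, 452, 194]) cube([1122, 278, 194]);
translate([447, 730, 388]) cube([1122, 278, 194]);
translate([447, 1008, 582]) cube([1122, 278, 194]);
translate([447, 1286, 776]) cube([1122, 278, 194]);
translate([447, 1564, 970]) cube([1122, 278, 194]);
translate([447, 1842, 1164]) cube([1122, 278, 194]);
translate([447, 2120, 1358]) cube([1122, 278, 194]);


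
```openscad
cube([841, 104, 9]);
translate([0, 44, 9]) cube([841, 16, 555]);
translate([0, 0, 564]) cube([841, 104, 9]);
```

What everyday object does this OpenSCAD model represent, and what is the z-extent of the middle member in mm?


An I-beam. The web height is 555 mm.

Two wide flanges with a thin centred web — an I-beam. Overall 573 mm minus two 9 mm flanges gives a web of 573 − 2·9 = 555 mm.


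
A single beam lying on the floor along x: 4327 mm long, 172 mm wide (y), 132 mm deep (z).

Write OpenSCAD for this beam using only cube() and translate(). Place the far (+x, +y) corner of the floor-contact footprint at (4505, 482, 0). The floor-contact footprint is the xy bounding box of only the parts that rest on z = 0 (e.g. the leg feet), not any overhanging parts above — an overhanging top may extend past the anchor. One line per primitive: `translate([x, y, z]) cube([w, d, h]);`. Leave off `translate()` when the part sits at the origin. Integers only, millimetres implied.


translate([178, 310, 0]) cube([4327, 172, 132]);


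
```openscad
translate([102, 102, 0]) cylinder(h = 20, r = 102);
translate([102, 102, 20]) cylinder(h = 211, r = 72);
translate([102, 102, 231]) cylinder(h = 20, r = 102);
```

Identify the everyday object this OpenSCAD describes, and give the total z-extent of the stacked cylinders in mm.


A spool. The overall height is 251 mm.

Three coaxial cylinders, large–small–large — a spool. Two 20 mm flanges and a 211 mm core give 20 + 211 + 20 = 251 mm.


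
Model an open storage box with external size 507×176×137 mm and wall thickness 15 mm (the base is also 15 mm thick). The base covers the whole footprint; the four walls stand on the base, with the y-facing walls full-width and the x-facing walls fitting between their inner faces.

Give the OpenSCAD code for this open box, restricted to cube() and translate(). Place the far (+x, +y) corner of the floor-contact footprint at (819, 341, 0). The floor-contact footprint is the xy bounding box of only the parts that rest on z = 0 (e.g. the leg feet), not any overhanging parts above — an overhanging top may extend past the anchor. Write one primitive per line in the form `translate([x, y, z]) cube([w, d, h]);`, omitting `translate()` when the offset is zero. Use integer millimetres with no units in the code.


translate([312, 165, 0]) cube([507, 176, 15]);
translate([312, 165, 15]) cube([507, 15, 122]);
translate([312, 326, 15]) cube([507, 15, 122]);
translate([312, 180, 15]) cube([15, 146, 122]);
translate([804, 180, 15]) cube([15, 146, 122]);


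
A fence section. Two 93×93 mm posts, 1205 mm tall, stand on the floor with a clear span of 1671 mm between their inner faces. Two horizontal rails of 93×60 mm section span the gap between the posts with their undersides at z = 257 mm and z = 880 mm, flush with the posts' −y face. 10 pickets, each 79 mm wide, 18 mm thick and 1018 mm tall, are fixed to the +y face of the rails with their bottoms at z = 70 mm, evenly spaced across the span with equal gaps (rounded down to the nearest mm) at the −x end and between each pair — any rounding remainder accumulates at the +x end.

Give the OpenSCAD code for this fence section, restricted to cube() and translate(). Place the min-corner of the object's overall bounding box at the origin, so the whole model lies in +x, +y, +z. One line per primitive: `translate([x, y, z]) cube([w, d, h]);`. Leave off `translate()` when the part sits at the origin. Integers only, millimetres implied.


cube([93, 93, 1205]);
translate([1764, 0, 0]) cube([93, 93, 1205]);
translate([93, 0, 257]) cube([1671, 93, 60]);
translate([93, 0, 880]) cube([1671, 93, 60]);
translate([173, 93, 70]) cube([79, 18, 1018]);
translate([332, 93, 70]) cube([79, 18, 1018]);
translate([491, 93, 70]) cube([79, 18, 1018]);
translate([650, 93, 70]) cube([79, 18, 1018]);
translate([809, 93, 70]) cube([79, 18, 1018]);
translate([968, 93, 70]) cube([79, 18, 1018]);
translate([1127, 93, 70]) cube([79, 18, 1018]);
translate([1286, 93, 70]) cube([79, 18, 1018]);
translate([1445, 93, 70]) cube([79, 18, 1018]);
translate([1604, 93, 70]) cube([79, 18, 1018]);


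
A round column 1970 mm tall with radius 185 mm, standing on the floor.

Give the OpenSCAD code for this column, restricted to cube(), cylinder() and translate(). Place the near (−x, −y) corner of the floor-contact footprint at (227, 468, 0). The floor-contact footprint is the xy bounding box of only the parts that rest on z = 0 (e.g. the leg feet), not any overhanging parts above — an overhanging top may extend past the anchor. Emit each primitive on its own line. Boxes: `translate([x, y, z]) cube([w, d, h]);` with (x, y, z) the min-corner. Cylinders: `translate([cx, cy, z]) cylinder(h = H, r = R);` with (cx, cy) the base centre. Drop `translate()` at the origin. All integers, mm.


translate([412, 653, 0]) cylinder(h = 1970, r = 185);


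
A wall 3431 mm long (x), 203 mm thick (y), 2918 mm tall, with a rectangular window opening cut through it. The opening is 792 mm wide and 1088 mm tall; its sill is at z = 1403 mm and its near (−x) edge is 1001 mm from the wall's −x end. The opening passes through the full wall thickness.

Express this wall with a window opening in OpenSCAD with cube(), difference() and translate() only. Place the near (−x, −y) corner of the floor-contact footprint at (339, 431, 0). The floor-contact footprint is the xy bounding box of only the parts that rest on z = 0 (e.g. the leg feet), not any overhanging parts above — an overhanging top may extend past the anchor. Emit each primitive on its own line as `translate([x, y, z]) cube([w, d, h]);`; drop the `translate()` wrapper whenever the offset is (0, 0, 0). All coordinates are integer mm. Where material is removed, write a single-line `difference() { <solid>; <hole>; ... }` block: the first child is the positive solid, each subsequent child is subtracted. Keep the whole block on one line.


difference() { translate([339, 431, 0]) cube([3431, 203, 2918]); translate([1340, 431, 1403]) cube([792, 203, 1088]); }


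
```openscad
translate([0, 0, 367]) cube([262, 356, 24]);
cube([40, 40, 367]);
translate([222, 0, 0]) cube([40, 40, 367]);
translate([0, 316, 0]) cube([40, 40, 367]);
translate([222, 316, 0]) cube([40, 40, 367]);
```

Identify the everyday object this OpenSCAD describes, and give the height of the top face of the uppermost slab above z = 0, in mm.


A stool. The seat height is 391 mm.

A 262×356×24 slab at z = 367 on four corner posts — a stool. The seat top is 367 + 24 = 391 mm.


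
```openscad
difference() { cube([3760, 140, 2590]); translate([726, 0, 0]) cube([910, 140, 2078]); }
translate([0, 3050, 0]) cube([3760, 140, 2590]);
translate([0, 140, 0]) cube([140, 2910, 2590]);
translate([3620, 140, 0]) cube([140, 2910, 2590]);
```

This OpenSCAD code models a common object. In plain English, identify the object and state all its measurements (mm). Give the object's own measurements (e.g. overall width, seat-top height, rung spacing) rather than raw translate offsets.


A single room: four walls, each 2590 mm tall and 140 mm thick, enclosing an outside footprint 3760×3190 mm (x × y), no floor or roof. The front and back walls (−y and +y sides) run the full x-width; the side walls fit between their inner faces. A door opening 910 mm wide and 2078 mm tall is cut through the front wall from the floor up, its −x edge 726 mm from the wall's −x end.


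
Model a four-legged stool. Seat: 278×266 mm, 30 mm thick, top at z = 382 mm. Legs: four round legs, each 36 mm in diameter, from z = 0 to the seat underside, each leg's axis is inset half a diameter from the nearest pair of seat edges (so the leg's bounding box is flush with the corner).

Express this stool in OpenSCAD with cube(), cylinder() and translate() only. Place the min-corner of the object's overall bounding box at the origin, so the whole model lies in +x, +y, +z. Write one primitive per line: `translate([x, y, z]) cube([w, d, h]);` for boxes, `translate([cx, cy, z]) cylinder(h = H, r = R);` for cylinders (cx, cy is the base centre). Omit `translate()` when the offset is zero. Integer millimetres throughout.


translate([0, 0, 352]) cube([278, 266, 30]);
translate([18, 18, 0]) cylinder(h = 352, r = 18);
translate([260, 18, 0]) cylinder(h = 352, r = 18);
translate([18, 248, 0]) cylinder(h = 352, r = 18);
translate([260, 248, 0]) cylinder(h = 352, r = 18);


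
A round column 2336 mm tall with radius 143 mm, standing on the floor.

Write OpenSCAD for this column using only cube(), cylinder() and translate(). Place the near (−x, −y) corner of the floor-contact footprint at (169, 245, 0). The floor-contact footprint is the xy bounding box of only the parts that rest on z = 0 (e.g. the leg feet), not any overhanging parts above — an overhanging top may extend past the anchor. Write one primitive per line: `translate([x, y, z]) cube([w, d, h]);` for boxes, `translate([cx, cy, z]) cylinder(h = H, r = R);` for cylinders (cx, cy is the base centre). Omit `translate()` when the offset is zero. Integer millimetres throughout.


translate([312, 388, 0]) cylinder(h = 2336, r = 143);


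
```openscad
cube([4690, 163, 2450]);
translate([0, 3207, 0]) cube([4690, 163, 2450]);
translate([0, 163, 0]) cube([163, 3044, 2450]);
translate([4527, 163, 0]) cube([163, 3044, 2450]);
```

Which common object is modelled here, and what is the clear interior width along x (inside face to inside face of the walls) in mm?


A house (or room) frame. The interior width is 4364 mm.

Four 2450 mm walls enclosing a rectangle with no floor or roof — a room or house frame. Outside width is 4690 mm and wall thickness is 163 mm, so the interior width is 4690 − 2 × 163 = 4364 mm.


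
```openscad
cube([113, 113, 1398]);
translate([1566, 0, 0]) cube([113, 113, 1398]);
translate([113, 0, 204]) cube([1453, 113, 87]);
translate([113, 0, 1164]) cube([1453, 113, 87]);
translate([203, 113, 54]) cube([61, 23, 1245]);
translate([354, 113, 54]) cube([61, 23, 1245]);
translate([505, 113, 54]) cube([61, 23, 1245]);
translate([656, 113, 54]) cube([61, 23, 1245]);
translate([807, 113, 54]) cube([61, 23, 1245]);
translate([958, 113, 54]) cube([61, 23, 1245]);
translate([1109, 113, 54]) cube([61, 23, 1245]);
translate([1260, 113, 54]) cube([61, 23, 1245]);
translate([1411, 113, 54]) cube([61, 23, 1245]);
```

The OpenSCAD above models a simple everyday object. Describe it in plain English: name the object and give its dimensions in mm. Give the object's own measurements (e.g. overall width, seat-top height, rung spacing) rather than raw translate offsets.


A fence section. Two 113×113 mm posts, 1398 mm tall, stand on the floor with a clear span of 1453 mm between their inner faces. Two horizontal rails of 113×87 mm section span the gap between the posts with their undersides at z = 204 mm and z = 1164 mm, flush with the posts' −y face. 9 pickets, each 61 mm wide, 23 mm thick and 1245 mm tall, are fixed to the +y face of the rails with their bottoms at z = 54 mm, spaced across the span with a 90 mm gap after the −x post and between neighbouring pickets, with 94 mm left before the +x post.


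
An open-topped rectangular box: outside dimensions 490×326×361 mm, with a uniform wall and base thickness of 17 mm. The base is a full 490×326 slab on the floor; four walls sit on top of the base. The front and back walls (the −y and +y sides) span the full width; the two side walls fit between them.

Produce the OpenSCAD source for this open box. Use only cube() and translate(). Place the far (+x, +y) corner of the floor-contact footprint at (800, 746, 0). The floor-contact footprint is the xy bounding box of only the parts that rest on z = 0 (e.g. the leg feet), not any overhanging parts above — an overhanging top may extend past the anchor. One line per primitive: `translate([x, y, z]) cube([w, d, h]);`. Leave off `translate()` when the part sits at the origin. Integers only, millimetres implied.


translate([310, 420, 0]) cube([490, 326, 17]);
translate([310, 420, 17]) cube([490, 17, 344]);
translate([310, 729, 17]) cube([490, 17, 344]);
translate([310, 437, 17]) cube([17, 292, 344]);
translate([783, 437, 17]) cube([17, 292, 344]);


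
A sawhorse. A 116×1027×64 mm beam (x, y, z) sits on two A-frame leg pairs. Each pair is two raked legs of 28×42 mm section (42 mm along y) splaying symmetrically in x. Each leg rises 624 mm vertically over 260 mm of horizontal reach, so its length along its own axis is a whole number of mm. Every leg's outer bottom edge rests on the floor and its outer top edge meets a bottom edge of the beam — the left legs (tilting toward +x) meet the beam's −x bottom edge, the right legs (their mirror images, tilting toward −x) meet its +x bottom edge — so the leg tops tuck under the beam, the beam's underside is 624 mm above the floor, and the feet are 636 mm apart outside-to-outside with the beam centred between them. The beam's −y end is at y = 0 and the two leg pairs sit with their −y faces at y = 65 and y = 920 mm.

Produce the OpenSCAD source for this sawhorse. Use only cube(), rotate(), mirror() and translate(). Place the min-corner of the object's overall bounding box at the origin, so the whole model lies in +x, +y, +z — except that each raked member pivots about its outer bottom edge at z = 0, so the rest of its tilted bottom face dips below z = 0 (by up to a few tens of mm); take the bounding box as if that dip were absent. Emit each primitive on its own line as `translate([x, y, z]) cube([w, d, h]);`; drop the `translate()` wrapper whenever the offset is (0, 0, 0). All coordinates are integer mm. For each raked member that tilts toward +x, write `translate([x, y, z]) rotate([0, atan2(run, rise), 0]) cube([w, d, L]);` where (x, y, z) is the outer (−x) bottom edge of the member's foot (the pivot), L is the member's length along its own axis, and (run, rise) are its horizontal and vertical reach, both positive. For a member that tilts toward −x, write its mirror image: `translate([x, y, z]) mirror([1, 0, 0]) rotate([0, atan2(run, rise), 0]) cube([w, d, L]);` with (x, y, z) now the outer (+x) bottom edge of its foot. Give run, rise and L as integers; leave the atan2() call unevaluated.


// leg length = √(260² + 624²) = 676
// right-leg outer foot x = 2·260 + 116 = 636
// beam min-corner = (260, 0, 624)
translate([260, 0, 624]) cube([116, 1027, 64]);
translate([0, 65, 0]) rotate([0, atan2(260, 624), 0]) cube([28, 42, 676]);
translate([636, 65, 0]) mirror([1, 0, 0]) rotate([0, atan2(260, 624), 0]) cube([28, 42, 676]);
translate([0, 920, 0]) rotate([0, atan2(260, 624), 0]) cube([28, 42, 676]);
translate([636, 920, 0]) mirror([1, 0, 0]) rotate([0, atan2(260, 624), 0]) cube([28, 42, 676]);


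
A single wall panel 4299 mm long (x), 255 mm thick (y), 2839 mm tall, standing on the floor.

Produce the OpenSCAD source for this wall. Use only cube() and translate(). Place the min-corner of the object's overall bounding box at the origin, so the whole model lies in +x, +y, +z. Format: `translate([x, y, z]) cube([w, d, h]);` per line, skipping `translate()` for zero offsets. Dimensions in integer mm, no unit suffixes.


cube([4299, 255, 2839]);


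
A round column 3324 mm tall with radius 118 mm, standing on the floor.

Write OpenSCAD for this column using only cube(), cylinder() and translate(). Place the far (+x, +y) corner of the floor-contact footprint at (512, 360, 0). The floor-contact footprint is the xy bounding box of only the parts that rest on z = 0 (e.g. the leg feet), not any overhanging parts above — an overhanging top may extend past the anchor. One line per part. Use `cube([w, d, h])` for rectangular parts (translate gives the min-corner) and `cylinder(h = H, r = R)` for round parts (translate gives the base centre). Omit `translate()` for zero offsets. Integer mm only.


translate([394, 242, 0]) cylinder(h = 3324, r = 118);


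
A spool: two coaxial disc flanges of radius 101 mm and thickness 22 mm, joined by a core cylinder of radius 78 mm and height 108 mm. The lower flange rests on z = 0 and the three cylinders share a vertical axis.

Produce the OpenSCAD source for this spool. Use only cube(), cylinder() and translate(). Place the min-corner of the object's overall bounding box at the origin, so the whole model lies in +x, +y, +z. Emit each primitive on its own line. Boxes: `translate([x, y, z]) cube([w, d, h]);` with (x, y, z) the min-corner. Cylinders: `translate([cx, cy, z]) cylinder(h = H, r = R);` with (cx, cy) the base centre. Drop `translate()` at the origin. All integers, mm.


translate([101, 101, 0]) cylinder(h = 22, r = 101);
translate([101, 101, 22]) cylinder(h = 108, r = 78);
translate([101, 101, 130]) cylinder(h = 22, r = 101);


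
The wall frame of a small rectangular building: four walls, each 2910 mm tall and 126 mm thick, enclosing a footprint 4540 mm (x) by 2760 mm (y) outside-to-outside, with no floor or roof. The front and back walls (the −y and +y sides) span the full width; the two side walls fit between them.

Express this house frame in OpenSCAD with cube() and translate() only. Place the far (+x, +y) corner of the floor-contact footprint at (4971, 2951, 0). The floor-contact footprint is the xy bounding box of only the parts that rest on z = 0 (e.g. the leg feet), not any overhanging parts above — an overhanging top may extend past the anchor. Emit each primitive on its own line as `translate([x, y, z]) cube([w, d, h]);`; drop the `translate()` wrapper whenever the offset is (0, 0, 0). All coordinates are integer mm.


translate([431, 191, 0]) cube([4540, 126, 2910]);
translate([431, 2825, 0]) cube([4540, 126, 2910]);
translate([431, 317, 0]) cube([126, 2508, 2910]);
translate([4845, 317, 0]) cube([126, 2508, 2910]);


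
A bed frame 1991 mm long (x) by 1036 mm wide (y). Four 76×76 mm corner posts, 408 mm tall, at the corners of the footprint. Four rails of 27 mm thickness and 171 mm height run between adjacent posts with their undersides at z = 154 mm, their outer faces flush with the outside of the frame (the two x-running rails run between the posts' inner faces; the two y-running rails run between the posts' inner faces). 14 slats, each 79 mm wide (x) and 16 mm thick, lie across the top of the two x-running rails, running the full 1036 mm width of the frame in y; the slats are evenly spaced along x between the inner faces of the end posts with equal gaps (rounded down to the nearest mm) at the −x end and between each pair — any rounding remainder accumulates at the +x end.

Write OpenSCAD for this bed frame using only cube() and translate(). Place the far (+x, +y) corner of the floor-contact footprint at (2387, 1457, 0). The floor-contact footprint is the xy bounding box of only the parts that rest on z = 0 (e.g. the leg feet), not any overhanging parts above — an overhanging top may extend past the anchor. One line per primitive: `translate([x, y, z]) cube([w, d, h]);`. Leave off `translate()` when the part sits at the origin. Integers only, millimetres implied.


// slat z = rail_z + rail_h = 154 + 171 = 325
// slat gap = ⌊(1839 − 14·79) / 15⌋ = 48
translate([396, 421, 0]) cube([76, 76, 408]);
translate([396, 1381, 0]) cube([76, 76, 408]);
translate([2311, 421, 0]) cube([76, 76, 408]);
translate([2311, 1381, 0]) cube([76, 76, 408]);
translate([472, 421, 154]) cube([1839, 27, 171]);
translate([472, 1430, 154]) cube([1839, 27, 171]);
translate([396, 497, 154]) cube([27, 884, 171]);
translate([2360, 497, 154]) cube([27, 884, 171]);
translate([520, 421, 325]) cube([79, 1036, 16]);
translate([647, 421, 325]) cube([79, 1036, 16]);
translate([774, 421, 325]) cube([79, 1036, 16]);
translate([901, 421, 325]) cube([79, 1036, 16]);
translate([1028, 421, 325]) cube([79, 1036, 16]);
translate([1155, 421, 325]) cube([79, 1036, 16]);
translate([1282, 421, 325]) cube([79, 1036, 16]);
translate([1409, 421, 325]) cube([79, 1036, 16]);
translate([1536, 421, 325]) cube([79, 1036, 16]);
translate([1663, 421, 325]) cube([79, 1036, 16]);
translate([1790, 421, 325]) cube([79, 1036, 16]);
translate([1917, 421, 325]) cube([79, 1036, 16]);
translate([2044, 421, 325]) cube([79, 1036, 16]);
translate([2171, 421, 325]) cube([79, 1036, 16]);


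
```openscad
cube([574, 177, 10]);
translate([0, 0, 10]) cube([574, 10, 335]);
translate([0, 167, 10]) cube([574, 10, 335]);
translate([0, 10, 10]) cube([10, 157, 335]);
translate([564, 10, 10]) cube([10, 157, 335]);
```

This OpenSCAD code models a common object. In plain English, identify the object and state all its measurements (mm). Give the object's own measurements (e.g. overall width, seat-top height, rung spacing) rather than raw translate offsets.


An open-topped rectangular box: outside dimensions 574×177×345 mm, with a uniform wall and base thickness of 10 mm. The base is a full 574×177 slab on the floor; four walls sit on top of the base. The front and back walls (the −y and +y sides) span the full width; the two side walls fit between them.


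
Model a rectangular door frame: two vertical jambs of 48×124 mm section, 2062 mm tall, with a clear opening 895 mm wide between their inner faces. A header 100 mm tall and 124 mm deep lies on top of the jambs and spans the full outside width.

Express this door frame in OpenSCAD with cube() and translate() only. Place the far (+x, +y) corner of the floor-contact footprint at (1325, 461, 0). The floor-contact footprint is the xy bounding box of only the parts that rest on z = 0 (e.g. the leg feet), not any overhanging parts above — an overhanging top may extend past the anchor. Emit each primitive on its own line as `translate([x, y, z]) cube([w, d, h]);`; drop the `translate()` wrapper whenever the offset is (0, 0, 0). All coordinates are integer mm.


translate([334, 337, 0]) cube([48, 124, 2062]);
translate([1277, 337, 0]) cube([48, 124, 2062]);
translate([334, 337, 2062]) cube([991, 124, 100]);


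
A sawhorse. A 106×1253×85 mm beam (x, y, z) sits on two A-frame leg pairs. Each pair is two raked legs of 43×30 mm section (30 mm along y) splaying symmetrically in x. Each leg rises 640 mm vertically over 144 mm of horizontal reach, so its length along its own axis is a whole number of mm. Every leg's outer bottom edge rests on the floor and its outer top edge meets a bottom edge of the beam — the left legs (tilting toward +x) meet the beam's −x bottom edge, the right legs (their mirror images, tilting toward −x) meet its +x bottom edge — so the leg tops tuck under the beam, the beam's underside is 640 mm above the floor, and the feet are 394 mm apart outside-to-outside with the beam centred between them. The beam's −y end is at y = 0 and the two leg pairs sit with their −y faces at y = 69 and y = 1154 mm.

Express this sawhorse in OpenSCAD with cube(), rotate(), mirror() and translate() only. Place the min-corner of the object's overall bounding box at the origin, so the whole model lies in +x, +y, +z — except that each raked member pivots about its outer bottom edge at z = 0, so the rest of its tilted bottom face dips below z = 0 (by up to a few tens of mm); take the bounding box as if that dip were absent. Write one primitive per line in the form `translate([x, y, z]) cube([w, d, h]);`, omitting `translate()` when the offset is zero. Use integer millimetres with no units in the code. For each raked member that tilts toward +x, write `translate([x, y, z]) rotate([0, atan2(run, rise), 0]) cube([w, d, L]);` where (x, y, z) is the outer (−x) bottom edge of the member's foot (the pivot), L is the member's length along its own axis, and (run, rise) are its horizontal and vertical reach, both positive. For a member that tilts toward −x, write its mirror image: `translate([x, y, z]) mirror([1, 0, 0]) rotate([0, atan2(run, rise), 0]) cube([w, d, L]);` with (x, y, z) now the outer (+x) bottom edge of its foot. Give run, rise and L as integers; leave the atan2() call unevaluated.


translate([144, 0, 640]) cube([106, 1253, 85]);
translate([0, 69, 0]) rotate([0, atan2(144, 640), 0]) cube([43, 30, 656]);
translate([394, 69, 0]) mirror([1, 0, 0]) rotate([0, atan2(144, 640), 0]) cube([43, 30, 656]);
translate([0, 1154, 0]) rotate([0, atan2(144, 640), 0]) cube([43, 30, 656]);
translate([394, 1154, 0]) mirror([1, 0, 0]) rotate([0, atan2(144, 640), 0]) cube([43, 30, 656]);


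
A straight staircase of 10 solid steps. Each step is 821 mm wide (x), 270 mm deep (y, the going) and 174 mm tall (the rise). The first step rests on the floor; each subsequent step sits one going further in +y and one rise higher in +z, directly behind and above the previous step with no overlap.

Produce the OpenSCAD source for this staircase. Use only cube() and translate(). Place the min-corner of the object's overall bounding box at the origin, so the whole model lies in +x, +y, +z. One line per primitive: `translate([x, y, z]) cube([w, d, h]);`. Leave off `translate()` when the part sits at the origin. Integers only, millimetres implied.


cube([821, 270, 174]);
translate([0, 270, 174]) cube([821, 270, 174]);
translate([0, 540, 348]) cube([821, 270, 174]);
translate([0, 810, 522]) cube([821, 270, 174]);
translate([0, 1080, 696]) cube([821, 270, 174]);
translate([0, 1350, 870]) cube([821, 270, 174]);
translate([0, 1620, 1044]) cube([821, 270, 174]);
translate([0, 1890, 1218]) cube([821, 270, 174]);
translate([0, 2160, 1392]) cube([821, 270, 174]);
translate([0, 2430, 1566]) cube([821, 270, 174]);


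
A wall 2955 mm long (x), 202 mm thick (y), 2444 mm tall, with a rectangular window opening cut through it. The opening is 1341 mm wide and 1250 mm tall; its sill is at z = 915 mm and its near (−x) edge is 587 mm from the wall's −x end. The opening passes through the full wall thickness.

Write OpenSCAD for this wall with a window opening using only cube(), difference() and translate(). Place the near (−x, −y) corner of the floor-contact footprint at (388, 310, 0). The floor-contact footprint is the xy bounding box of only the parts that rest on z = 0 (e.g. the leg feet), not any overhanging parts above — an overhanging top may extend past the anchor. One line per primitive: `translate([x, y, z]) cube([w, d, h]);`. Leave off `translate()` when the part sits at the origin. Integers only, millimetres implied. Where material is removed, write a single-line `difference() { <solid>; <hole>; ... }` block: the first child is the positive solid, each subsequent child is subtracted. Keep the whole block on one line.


difference() { translate([388, 310, 0]) cube([2955, 202, 2444]); translate([975, 310, 915]) cube([1341, 202, 1250]); }


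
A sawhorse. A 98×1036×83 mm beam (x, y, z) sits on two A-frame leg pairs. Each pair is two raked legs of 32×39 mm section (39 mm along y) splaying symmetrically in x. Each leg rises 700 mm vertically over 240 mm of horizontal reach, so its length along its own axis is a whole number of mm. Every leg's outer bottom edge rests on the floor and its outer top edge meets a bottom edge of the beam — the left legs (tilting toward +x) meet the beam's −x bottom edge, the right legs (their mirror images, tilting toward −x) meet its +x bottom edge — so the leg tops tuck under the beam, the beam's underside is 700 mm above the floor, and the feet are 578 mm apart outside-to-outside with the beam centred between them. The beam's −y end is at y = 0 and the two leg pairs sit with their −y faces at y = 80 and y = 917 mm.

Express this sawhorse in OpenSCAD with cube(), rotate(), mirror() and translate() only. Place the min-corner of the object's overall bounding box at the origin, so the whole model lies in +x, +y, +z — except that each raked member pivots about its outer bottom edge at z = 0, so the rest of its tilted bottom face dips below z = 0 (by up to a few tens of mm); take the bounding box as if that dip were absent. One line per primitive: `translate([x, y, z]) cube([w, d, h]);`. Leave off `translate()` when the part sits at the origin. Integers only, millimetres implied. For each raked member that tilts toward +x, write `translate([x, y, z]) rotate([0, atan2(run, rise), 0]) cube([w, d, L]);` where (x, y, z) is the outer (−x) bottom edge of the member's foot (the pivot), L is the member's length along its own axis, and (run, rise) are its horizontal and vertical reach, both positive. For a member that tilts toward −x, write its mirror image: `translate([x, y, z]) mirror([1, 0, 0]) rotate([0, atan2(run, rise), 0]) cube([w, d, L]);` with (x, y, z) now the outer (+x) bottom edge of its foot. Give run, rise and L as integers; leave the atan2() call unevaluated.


// leg length = √(240² + 700²) = 740
// right-leg outer foot x = 2·240 + 98 = 578
// beam min-corner = (240, 0, 700)
translate([240, 0, 700]) cube([98, 1036, 83]);
translate([0, 80, 0]) rotate([0, atan2(240, 700), 0]) cube([32, 39, 740]);
translate([578, 80, 0]) mirror([1, 0, 0]) rotate([0, atan2(240, 700), 0]) cube([32, 39, 740]);
translate([0, 917, 0]) rotate([0, atan2(240, 700), 0]) cube([32, 39, 740]);
translate([578, 917, 0]) mirror([1, 0, 0]) rotate([0, atan2(240, 700), 0]) cube([32, 39, 740]);


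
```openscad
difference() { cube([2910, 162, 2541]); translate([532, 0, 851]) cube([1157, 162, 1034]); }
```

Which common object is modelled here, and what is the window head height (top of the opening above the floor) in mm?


A wall with a window opening. The window head height is 1885 mm.

A wall with a rectangular opening subtracted — a window. Sill at z = 851, opening 1034 mm tall, so the head is at 851 + 1034 = 1885 mm.


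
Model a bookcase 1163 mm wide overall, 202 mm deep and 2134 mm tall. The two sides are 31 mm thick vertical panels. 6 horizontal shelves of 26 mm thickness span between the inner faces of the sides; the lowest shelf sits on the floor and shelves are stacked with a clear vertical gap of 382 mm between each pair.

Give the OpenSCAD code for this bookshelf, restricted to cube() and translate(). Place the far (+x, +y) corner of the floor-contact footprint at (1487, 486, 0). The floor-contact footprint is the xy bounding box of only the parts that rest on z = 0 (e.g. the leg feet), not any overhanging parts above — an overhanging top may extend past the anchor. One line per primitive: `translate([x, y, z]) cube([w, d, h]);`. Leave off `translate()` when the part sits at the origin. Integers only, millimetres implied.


translate([324, 284, 0]) cube([31, 202, 2134]);
translate([1456, 284, 0]) cube([31, 202, 2134]);
translate([355, 284, 0]) cube([1101, 202, 26]);
translate([355, 284, 408]) cube([1101, 202, 26]);
translate([355, 284, 816]) cube([1101, 202, 26]);
translate([355, 284, 1224]) cube([1101, 202, 26]);
translate([355, 284, 1632]) cube([1101, 202, 26]);
translate([355, 284, 2040]) cube([1101, 202, 26]);


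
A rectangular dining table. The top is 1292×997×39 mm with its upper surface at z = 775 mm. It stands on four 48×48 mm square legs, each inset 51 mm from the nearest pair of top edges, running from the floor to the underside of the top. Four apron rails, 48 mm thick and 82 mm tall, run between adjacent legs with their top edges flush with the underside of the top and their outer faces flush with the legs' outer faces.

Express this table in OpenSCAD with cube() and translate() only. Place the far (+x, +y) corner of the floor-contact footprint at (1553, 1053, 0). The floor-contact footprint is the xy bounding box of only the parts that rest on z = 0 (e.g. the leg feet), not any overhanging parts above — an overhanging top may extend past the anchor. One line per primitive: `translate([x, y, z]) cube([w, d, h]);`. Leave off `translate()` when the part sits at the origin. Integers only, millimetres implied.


translate([312, 107, 736]) cube([1292, 997, 39]);
translate([363, 158, 0]) cube([48, 48, 736]);
translate([1505, 158, 0]) cube([48, 48, 736]);
translate([363, 1005, 0]) cube([48, 48, 736]);
translate([1505, 1005, 0]) cube([48, 48, 736]);
translate([411, 158, 654]) cube([1094, 48, 82]);
translate([411, 1005, 654]) cube([1094, 48, 82]);
translate([363, 206, 654]) cube([48, 799, 82]);
translate([1505, 206, 654]) cube([48, 799, 82]);
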